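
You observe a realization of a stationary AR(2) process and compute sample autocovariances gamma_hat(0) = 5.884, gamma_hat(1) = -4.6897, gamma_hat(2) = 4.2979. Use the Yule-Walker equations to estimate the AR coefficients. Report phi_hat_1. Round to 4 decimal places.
\hat\phi_{1} = -0.5890

The Yule-Walker equations for an AR(p) process read, in matrix form,
  Gamma_p phi = r_p,   with   (Gamma_p)_{ij} = gamma(|i - j|),
                       (r_p)_i = gamma(i),   i,j = 1..p.
Substitute the sample gammas (Toeplitz matrix and right-hand side of size 2):
  Gamma_p = [[5.884, -4.6897], [-4.6897, 5.884]]
  r_p     = [-4.6897, 4.2979]
Written out:
  5.884 phi_1 - 4.6897 phi_2 = -4.6897
  -4.6897 phi_1 + 5.884 phi_2 = 4.2979
Solve by Cramer's rule:
  det = gamma(0)^2 - gamma(1)^2 = (5.884)^2 - (-4.6897)^2 = 34.621456 - 21.99328609 = 12.62816991
  phi_hat_1 = [gamma(1) gamma(0) - gamma(1) gamma(2)] / det = [(-4.6897)(5.884) - (-4.6897)(4.2979)] / 12.62816991 = -7.43833317 / 12.62816991 = -0.589
  phi_hat_2 = [gamma(0) gamma(2) - gamma(1)^2] / det = [(5.884)(4.2979) - (-4.6897)^2] / 12.62816991 = 3.29555751 / 12.62816991 = 0.261
So phi_hat = [-0.5890, 0.2610].
Therefore phi_hat_1 = -0.5890.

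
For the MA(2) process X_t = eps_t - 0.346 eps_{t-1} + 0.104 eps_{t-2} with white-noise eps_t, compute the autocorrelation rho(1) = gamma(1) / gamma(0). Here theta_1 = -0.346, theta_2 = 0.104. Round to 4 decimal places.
\rho(1) = -0.3379

For an MA(q) process with theta_0 = 1, the autocovariance is
  gamma(k) = sigma^2 * sum_{i=0..q-k} theta_i * theta_{i+k},
and rho(k) = gamma(k) / gamma(0). Sigma^2 cancels.
  numerator   = (1)*(-0.346) + (-0.346)*(0.104) = -0.381984.
  denominator = (1)^2 + (-0.346)^2 + (0.104)^2 = 1.130532.
  rho(1) = -0.381984 / 1.130532 = -0.3379.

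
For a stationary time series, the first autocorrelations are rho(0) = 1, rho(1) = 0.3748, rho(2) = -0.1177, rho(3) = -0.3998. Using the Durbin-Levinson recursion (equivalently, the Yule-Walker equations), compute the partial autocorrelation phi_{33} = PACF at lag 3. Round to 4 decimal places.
\phi_{33} = -0.2939

The PACF at lag k is phi_{kk}, the last component of the solution
to the Yule-Walker system G_k phi = r_k where
  (G_k)_{ij} = rho(|i - j|), (r_k)_i = rho(i), i,j = 1..k.
Equivalently, Durbin-Levinson gives phi_{kk} iteratively:
  phi_{11} = rho(1)
  phi_{kk} = [rho(k) - sum_{j=1..k-1} phi_{k-1,j} rho(k-j)]
            / [1 - sum_{j=1..k-1} phi_{k-1,j} rho(j)],
  phi_{k,j} = phi_{k-1,j} - phi_{kk} phi_{k-1,k-j},  j = 1..k-1.
Step k = 1:
  phi_11 = rho(1) = 0.3748.
Step k = 2:
  phi_22 = [rho(2) - phi_11 rho(1)] / [1 - phi_11 rho(1)] = [-0.1177 - (0.3748)(0.3748)] / [1 - (0.3748)(0.3748)]
         = -0.25817504 / 0.85952496 = -0.300369.
  Update: phi_21 = phi_11 - phi_22 phi_11 = 0.3748 - (-0.300369)(0.3748) = 0.487378.
Step k = 3:
  phi_33 = [rho(3) - phi_21 rho(2) - phi_22 rho(1)] / [1 - phi_21 rho(1) - phi_22 rho(2)]
    numerator   = -0.3998 - (0.487378)(-0.1177) - (-0.300369)(0.3748) = -0.22985708
    denominator = 1 - (0.487378)(0.3748) - (-0.300369)(-0.1177) = 0.78197707
  phi_33 = -0.22985708 / 0.78197707 = -0.2939.
Therefore phi_{33} = -0.2939.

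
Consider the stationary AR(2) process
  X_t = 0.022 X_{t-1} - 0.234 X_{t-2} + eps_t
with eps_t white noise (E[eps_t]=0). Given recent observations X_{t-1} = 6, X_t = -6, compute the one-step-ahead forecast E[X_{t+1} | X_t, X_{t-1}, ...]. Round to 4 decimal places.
E[X_{t+1} \mid \mathcal F_t] = -1.5360

For an AR(p) model X_t = c + sum_i phi_i X_{t-i} + eps_t, the
one-step-ahead conditional mean is
  E[X_{t+1} | X_t, ...] = c + sum_i phi_i X_{t+1-i}.
Substitute known values:
  E[X_{t+1} | ...] = (0.022) * (-6) + (-0.234) * (6)
                   = -1.5360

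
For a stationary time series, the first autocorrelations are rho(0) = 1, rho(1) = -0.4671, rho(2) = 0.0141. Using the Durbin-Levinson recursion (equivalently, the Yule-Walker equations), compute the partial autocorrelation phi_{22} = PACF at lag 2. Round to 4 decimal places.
\phi_{22} = -0.2610

The PACF at lag k is phi_{kk}, the last component of the solution
to the Yule-Walker system G_k phi = r_k where
  (G_k)_{ij} = rho(|i - j|), (r_k)_i = rho(i), i,j = 1..k.
Equivalently, Durbin-Levinson gives phi_{kk} iteratively:
  phi_{11} = rho(1)
  phi_{kk} = [rho(k) - sum_{j=1..k-1} phi_{k-1,j} rho(k-j)]
            / [1 - sum_{j=1..k-1} phi_{k-1,j} rho(j)],
  phi_{k,j} = phi_{k-1,j} - phi_{kk} phi_{k-1,k-j},  j = 1..k-1.
Step k = 1:
  phi_11 = rho(1) = -0.4671.
Step k = 2:
  phi_22 = [rho(2) - phi_11 rho(1)] / [1 - phi_11 rho(1)] = [0.0141 - (-0.4671)(-0.4671)] / [1 - (-0.4671)(-0.4671)]
         = -0.20408241 / 0.78181759 = -0.261.
Therefore phi_{22} = -0.2610.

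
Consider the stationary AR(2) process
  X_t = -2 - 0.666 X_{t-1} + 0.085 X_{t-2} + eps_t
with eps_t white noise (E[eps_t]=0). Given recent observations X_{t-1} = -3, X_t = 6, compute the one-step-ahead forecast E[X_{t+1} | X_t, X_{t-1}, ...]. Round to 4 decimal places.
E[X_{t+1} \mid \mathcal F_t] = -6.2510

For an AR(p) model X_t = c + sum_i phi_i X_{t-i} + eps_t, the
one-step-ahead conditional mean is
  E[X_{t+1} | X_t, ...] = c + sum_i phi_i X_{t+1-i}.
Substitute known values:
  E[X_{t+1} | ...] = -2 + (-0.666) * (6) + (0.085) * (-3)
                   = -6.2510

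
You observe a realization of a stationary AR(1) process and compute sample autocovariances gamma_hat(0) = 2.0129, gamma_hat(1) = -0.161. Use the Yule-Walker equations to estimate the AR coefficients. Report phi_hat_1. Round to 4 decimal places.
\hat\phi_{1} = -0.0800

The Yule-Walker equations for an AR(p) process read, in matrix form,
  Gamma_p phi = r_p,   with   (Gamma_p)_{ij} = gamma(|i - j|),
                       (r_p)_i = gamma(i),   i,j = 1..p.
Substitute the sample gammas (Toeplitz matrix and right-hand side of size 1):
  Gamma_p = [[2.0129]]
  r_p     = [-0.161]
With p = 1 this is the single equation gamma(0) phi_1 = gamma(1):
  phi_hat_1 = gamma(1) / gamma(0) = -0.161 / 2.0129 = -0.0800.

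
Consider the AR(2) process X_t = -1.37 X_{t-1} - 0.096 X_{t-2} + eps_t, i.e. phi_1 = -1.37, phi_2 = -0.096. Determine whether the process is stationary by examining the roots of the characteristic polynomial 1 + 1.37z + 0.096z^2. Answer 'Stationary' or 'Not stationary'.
\text{Not stationary}

The AR(p) characteristic polynomial is P(z) = 1 + 1.37z + 0.096z^2.
Stationarity requires all roots to lie outside the unit circle, i.e. |z| > 1 for every root.
Set 1 + (1.37) z + (0.096) z^2 = 0, i.e. a z^2 + b z + c = 0 with a = 0.096, b = 1.37, c = 1.
Discriminant D = b^2 - 4ac = (1.37)^2 - 4*(0.096)*1 = 1.8769 - (0.384) = 1.4929.
D >= 0, so the roots are real: z = (-b +/- sqrt(D)) / (2a) = (-1.37 +/- 1.221843) / (0.192).
  z_1 = (-1.37 + 1.221843) / (0.192) = -0.7717,   |z_1| = 0.7717.
  z_2 = (-1.37 - 1.221843) / (0.192) = -13.4992,   |z_2| = 13.4992.
Moduli of all roots: 0.7717, 13.4992.
All moduli strictly greater than 1? No.
Verdict: Not stationary.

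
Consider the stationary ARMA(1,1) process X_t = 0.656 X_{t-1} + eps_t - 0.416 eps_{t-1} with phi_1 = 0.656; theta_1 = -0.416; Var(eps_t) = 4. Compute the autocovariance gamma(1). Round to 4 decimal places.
\gamma(1) = 1.2253

Multiply the model equation by X_{t-k} and take expectations. With theta_0 = psi_0 = 1 and psi_j the MA(infinity) weights, this gives
  gamma(k) - sum_i phi_i gamma(k-i) = c_k,
  c_k = sigma^2 * sum_{j=k..q} theta_j psi_{j-k}   (c_k = 0 for k > q),
using gamma(-m) = gamma(m).
psi-weights needed (psi_j = theta_j + sum_i phi_i psi_{j-i}):
  psi_1 = theta_1 + phi_1 = -0.416 + (0.656) = 0.24
Right-hand sides:
  c_0 = sigma^2 (1 + theta_1 psi_1) = 4 * (1 + (-0.416)(0.24)) = 4 * 0.90016 = 3.60064
  c_1 = sigma^2 theta_1 = 4 * (-0.416) = -1.664
  c_2 = 0
Equations for k = 0 and k = 1 (AR order 1):
  gamma(0) = phi_1 gamma(1) + c_0
  gamma(1) = phi_1 gamma(0) + c_1
Substituting the second into the first: gamma(0) (1 - phi_1^2) = c_0 + phi_1 c_1, so
  gamma(0) = (c_0 + phi_1 c_1) / (1 - phi_1^2) = (3.60064 + (0.656)(-1.664)) / (1 - (0.656)^2) = 2.509056 / 0.569664 = 4.404449.
  gamma(1) = phi_1 gamma(0) + c_1 = (0.656)(4.404449) + (-1.664) = 1.225319.
Therefore gamma(1) = 1.2253 (to 4 decimal places).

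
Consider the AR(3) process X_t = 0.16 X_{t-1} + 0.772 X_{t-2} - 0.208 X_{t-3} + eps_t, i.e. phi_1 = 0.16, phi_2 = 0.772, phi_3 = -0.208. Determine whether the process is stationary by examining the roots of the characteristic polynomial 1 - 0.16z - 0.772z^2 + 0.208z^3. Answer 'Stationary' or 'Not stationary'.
\text{Stationary}

The AR(p) characteristic polynomial is P(z) = 1 - 0.16z - 0.772z^2 + 0.208z^3.
Stationarity requires all roots to lie outside the unit circle, i.e. |z| > 1 for every root.
Degree 3: look for a simple real root z0 first, then factor out (1 - z/z0) and solve the remaining quadratic.
Testing z0 = 1.25: P(1.25) = 1 + (-0.16)(1.25) + (-0.772)(1.25)^2 + (0.208)(1.25)^3
  = 1 + (-0.2) + (-1.20625) + (0.40625) = 0.  So z_0 = 1.25 is a root, |z_0| = 1.25.
Divide out the factor (1 - 0.8 z) = (1 - z/z0) (since 1/z0 = 0.8):
  P(z) = (1 - 0.8 z)(1 + (0.64) z + (-0.26) z^2)
  [check: z-coef 0.64 - (0.8) = -0.16; z^2-coef -0.26 - (0.8)(0.64) = -0.772; z^3-coef -(0.8)(-0.26) = 0.208.]
Remaining roots from the quadratic factor 1 + (0.64) z + (-0.26) z^2:
  Set 1 + (0.64) z + (-0.26) z^2 = 0, i.e. a z^2 + b z + c = 0 with a = -0.26, b = 0.64, c = 1.
  Discriminant D = b^2 - 4ac = (0.64)^2 - 4*(-0.26)*1 = 0.4096 - (-1.04) = 1.4496.
  D >= 0, so the roots are real: z = (-b +/- sqrt(D)) / (2a) = (-0.64 +/- 1.203993) / (-0.52).
    z_1 = (-0.64 + 1.203993) / (-0.52) = -1.0846,   |z_1| = 1.0846.
    z_2 = (-0.64 - 1.203993) / (-0.52) = 3.5461,   |z_2| = 3.5461.
Moduli of all roots: 1.2500, 1.0846, 3.5461.
All moduli strictly greater than 1? Yes.
Verdict: Stationary.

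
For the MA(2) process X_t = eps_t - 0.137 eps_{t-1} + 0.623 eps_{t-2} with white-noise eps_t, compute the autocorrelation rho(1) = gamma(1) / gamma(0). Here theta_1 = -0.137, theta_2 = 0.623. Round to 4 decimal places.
\rho(1) = -0.1580

For an MA(q) process with theta_0 = 1, the autocovariance is
  gamma(k) = sigma^2 * sum_{i=0..q-k} theta_i * theta_{i+k},
and rho(k) = gamma(k) / gamma(0). Sigma^2 cancels.
  numerator   = (1)*(-0.137) + (-0.137)*(0.623) = -0.222351.
  denominator = (1)^2 + (-0.137)^2 + (0.623)^2 = 1.406898.
  rho(1) = -0.222351 / 1.406898 = -0.1580.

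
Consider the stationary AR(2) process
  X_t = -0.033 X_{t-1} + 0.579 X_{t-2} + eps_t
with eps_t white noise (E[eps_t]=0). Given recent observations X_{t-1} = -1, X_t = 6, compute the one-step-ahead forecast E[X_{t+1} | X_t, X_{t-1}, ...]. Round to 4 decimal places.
E[X_{t+1} \mid \mathcal F_t] = -0.7770

For an AR(p) model X_t = c + sum_i phi_i X_{t-i} + eps_t, the
one-step-ahead conditional mean is
  E[X_{t+1} | X_t, ...] = c + sum_i phi_i X_{t+1-i}.
Substitute known values:
  E[X_{t+1} | ...] = (-0.033) * (6) + (0.579) * (-1)
                   = -0.7770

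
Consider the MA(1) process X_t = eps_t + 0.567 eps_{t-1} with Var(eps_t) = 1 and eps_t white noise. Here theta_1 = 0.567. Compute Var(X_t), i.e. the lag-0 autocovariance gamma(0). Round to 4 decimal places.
\gamma(0) = 1.3215

For an MA(q) process X_t = eps_t + sum_i theta_i eps_{t-i} with
Var(eps_t) = sigma^2, the variance is
  gamma(0) = sigma^2 * (1 + sum_i theta_i^2).
  sum_i theta_i^2 = (0.567)^2 = 0.321489.
  gamma(0) = 1 * (1 + 0.321489) = 1 * 1.321489 = 1.321489, which rounds to 1.3215.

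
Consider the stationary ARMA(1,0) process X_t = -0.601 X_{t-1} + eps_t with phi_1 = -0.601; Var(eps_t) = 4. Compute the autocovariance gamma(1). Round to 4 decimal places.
\gamma(1) = -3.7633

Multiply the model equation by X_{t-k} and take expectations. With theta_0 = psi_0 = 1 and psi_j the MA(infinity) weights, this gives
  gamma(k) - sum_i phi_i gamma(k-i) = c_k,
  c_k = sigma^2 * sum_{j=k..q} theta_j psi_{j-k}   (c_k = 0 for k > q),
using gamma(-m) = gamma(m).
Pure AR (q = 0): c_0 = sigma^2 = 4, c_k = 0 for k >= 1.
Equations for k = 0 and k = 1 (AR order 1):
  gamma(0) = phi_1 gamma(1) + c_0
  gamma(1) = phi_1 gamma(0) + c_1
Substituting the second into the first: gamma(0) (1 - phi_1^2) = c_0 + phi_1 c_1, so
  gamma(0) = c_0 / (1 - phi_1^2) = 4 / (1 - (-0.601)^2) = 4 / 0.638799 = 6.261751.
  gamma(1) = phi_1 gamma(0) = (-0.601)(6.261751) = -3.763312.
Therefore gamma(1) = -3.7633 (to 4 decimal places).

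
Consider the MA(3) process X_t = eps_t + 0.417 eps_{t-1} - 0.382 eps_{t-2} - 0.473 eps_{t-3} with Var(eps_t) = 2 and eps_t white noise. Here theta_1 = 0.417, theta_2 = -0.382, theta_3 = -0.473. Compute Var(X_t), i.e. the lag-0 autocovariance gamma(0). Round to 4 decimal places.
\gamma(0) = 3.0871

For an MA(q) process X_t = eps_t + sum_i theta_i eps_{t-i} with
Var(eps_t) = sigma^2, the variance is
  gamma(0) = sigma^2 * (1 + sum_i theta_i^2).
  sum_i theta_i^2 = (0.417)^2 + (-0.382)^2 + (-0.473)^2 = 0.173889 + 0.145924 + 0.223729 = 0.543542.
  gamma(0) = 2 * (1 + 0.543542) = 2 * 1.543542 = 3.087084, which rounds to 3.0871.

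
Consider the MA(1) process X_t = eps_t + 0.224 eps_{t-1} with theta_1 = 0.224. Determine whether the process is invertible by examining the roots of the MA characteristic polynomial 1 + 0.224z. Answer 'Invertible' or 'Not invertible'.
\text{Invertible}

The MA(q) characteristic polynomial is P(z) = 1 + 0.224z.
Invertibility requires all roots to lie outside the unit circle, i.e. |z| > 1 for every root.
This is linear in z: 1 + (0.224) z = 0  =>  z = -1/(0.224) = -4.464286,  |z| = 4.464286.
Moduli of all roots: 4.4643.
All moduli strictly greater than 1? Yes.
Verdict: Invertible.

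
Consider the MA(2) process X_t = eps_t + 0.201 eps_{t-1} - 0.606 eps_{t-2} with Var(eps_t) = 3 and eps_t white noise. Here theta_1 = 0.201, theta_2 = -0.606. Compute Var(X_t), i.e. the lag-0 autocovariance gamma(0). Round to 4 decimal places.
\gamma(0) = 4.2229

For an MA(q) process X_t = eps_t + sum_i theta_i eps_{t-i} with
Var(eps_t) = sigma^2, the variance is
  gamma(0) = sigma^2 * (1 + sum_i theta_i^2).
  sum_i theta_i^2 = (0.201)^2 + (-0.606)^2 = 0.040401 + 0.367236 = 0.407637.
  gamma(0) = 3 * (1 + 0.407637) = 3 * 1.407637 = 4.222911, which rounds to 4.2229.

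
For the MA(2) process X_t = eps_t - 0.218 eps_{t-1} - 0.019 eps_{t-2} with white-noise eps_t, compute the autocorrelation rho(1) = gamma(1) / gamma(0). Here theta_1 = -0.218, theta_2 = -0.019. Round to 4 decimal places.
\rho(1) = -0.2041

For an MA(q) process with theta_0 = 1, the autocovariance is
  gamma(k) = sigma^2 * sum_{i=0..q-k} theta_i * theta_{i+k},
and rho(k) = gamma(k) / gamma(0). Sigma^2 cancels.
  numerator   = (1)*(-0.218) + (-0.218)*(-0.019) = -0.213858.
  denominator = (1)^2 + (-0.218)^2 + (-0.019)^2 = 1.047885.
  rho(1) = -0.213858 / 1.047885 = -0.2041.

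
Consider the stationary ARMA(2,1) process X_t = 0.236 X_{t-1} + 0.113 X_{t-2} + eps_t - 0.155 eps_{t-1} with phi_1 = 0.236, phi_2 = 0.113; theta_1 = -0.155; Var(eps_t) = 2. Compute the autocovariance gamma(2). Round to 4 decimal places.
\gamma(2) = 0.2784

Multiply the model equation by X_{t-k} and take expectations. With theta_0 = psi_0 = 1 and psi_j the MA(infinity) weights, this gives
  gamma(k) - sum_i phi_i gamma(k-i) = c_k,
  c_k = sigma^2 * sum_{j=k..q} theta_j psi_{j-k}   (c_k = 0 for k > q),
using gamma(-m) = gamma(m).
psi-weights needed (psi_j = theta_j + sum_i phi_i psi_{j-i}):
  psi_1 = theta_1 + phi_1 = -0.155 + (0.236) = 0.081
Right-hand sides:
  c_0 = sigma^2 (1 + theta_1 psi_1) = 2 * (1 + (-0.155)(0.081)) = 2 * 0.987445 = 1.97489
  c_1 = sigma^2 theta_1 = 2 * (-0.155) = -0.31
  c_2 = 0
Equations for k = 0, 1, 2 (AR order 2, c_2 = 0):
  (E0) gamma(0) = phi_1 gamma(1) + phi_2 gamma(2) + c_0
  (E1) gamma(1) = phi_1 gamma(0) + phi_2 gamma(1) + c_1
  (E2) gamma(2) = phi_1 gamma(1) + phi_2 gamma(0)
From (E1): gamma(1) = A gamma(0) + B with
  A = phi_1 / (1 - phi_2) = 0.236 / 0.887 = 0.266065,   B = c_1 / (1 - phi_2) = -0.31 / 0.887 = -0.349493.
Insert (E2) into (E0): gamma(0) (1 - phi_2^2) = phi_1 (1 + phi_2) gamma(1) + c_0.
  phi_1 (1 + phi_2) = (0.236)(1.113) = 0.262668,   1 - phi_2^2 = 0.987231.
Replace gamma(1) by A gamma(0) + B and collect gamma(0):
  gamma(0) [0.987231 - (0.262668)(0.266065)] = (0.262668)(-0.349493) + 1.97489
  gamma(0) * 0.917344 = 1.883089
  gamma(0) = 1.883089 / 0.917344 = 2.052762.
  gamma(1) = A gamma(0) + B = (0.266065)(2.052762) + (-0.349493) = 0.196676.
  gamma(2) = phi_1 gamma(1) + phi_2 gamma(0) = (0.236)(0.196676) + (0.113)(2.052762) = 0.278378.
Therefore gamma(2) = 0.2784 (to 4 decimal places).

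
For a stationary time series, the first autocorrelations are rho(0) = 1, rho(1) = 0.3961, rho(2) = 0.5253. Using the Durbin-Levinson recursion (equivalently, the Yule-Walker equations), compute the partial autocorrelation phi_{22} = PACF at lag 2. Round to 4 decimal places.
\phi_{22} = 0.4370

The PACF at lag k is phi_{kk}, the last component of the solution
to the Yule-Walker system G_k phi = r_k where
  (G_k)_{ij} = rho(|i - j|), (r_k)_i = rho(i), i,j = 1..k.
Equivalently, Durbin-Levinson gives phi_{kk} iteratively:
  phi_{11} = rho(1)
  phi_{kk} = [rho(k) - sum_{j=1..k-1} phi_{k-1,j} rho(k-j)]
            / [1 - sum_{j=1..k-1} phi_{k-1,j} rho(j)],
  phi_{k,j} = phi_{k-1,j} - phi_{kk} phi_{k-1,k-j},  j = 1..k-1.
Step k = 1:
  phi_11 = rho(1) = 0.3961.
Step k = 2:
  phi_22 = [rho(2) - phi_11 rho(1)] / [1 - phi_11 rho(1)] = [0.5253 - (0.3961)(0.3961)] / [1 - (0.3961)(0.3961)]
         = 0.36840479 / 0.84310479 = 0.437.
Therefore phi_{22} = 0.4370.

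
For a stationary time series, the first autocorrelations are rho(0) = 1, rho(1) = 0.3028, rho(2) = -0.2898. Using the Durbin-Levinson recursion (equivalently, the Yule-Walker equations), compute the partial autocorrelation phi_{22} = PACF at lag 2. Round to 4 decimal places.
\phi_{22} = -0.4200

The PACF at lag k is phi_{kk}, the last component of the solution
to the Yule-Walker system G_k phi = r_k where
  (G_k)_{ij} = rho(|i - j|), (r_k)_i = rho(i), i,j = 1..k.
Equivalently, Durbin-Levinson gives phi_{kk} iteratively:
  phi_{11} = rho(1)
  phi_{kk} = [rho(k) - sum_{j=1..k-1} phi_{k-1,j} rho(k-j)]
            / [1 - sum_{j=1..k-1} phi_{k-1,j} rho(j)],
  phi_{k,j} = phi_{k-1,j} - phi_{kk} phi_{k-1,k-j},  j = 1..k-1.
Step k = 1:
  phi_11 = rho(1) = 0.3028.
Step k = 2:
  phi_22 = [rho(2) - phi_11 rho(1)] / [1 - phi_11 rho(1)] = [-0.2898 - (0.3028)(0.3028)] / [1 - (0.3028)(0.3028)]
         = -0.38148784 / 0.90831216 = -0.42.
Therefore phi_{22} = -0.4200.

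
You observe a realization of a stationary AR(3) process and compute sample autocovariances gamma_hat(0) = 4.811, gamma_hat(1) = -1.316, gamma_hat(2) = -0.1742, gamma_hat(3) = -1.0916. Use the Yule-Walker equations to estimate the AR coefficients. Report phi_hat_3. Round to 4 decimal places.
\hat\phi_{3} = -0.2970

The Yule-Walker equations for an AR(p) process read, in matrix form,
  Gamma_p phi = r_p,   with   (Gamma_p)_{ij} = gamma(|i - j|),
                       (r_p)_i = gamma(i),   i,j = 1..p.
Substitute the sample gammas (Toeplitz matrix and right-hand side of size 3):
  Gamma_p = [[4.811, -1.316, -0.1742], [-1.316, 4.811, -1.316], [-0.1742, -1.316, 4.811]]
  r_p     = [-1.316, -0.1742, -1.0916]
Written out (R1..R3):
  (R1) 4.811 phi_1 - 1.316 phi_2 - 0.1742 phi_3 = -1.316
  (R2) -1.316 phi_1 + 4.811 phi_2 - 1.316 phi_3 = -0.1742
  (R3) -0.1742 phi_1 - 1.316 phi_2 + 4.811 phi_3 = -1.0916
Gaussian elimination:
  R2 <- R2 - (-1.316/4.811) R1 = R2 - (-0.27354) R1:  4.451022 phi_2 - 1.363651 phi_3 = -0.534178
  R3 <- R3 - (-0.1742/4.811) R1 = R3 - (-0.036209) R1:  -1.363651 phi_2 + 4.804692 phi_3 = -1.139251
  R3 <- R3 - (-1.363651/4.451022) R2 = R3 - (-0.306368) R2:  4.386914 phi_3 = -1.302906
Back-substitution:
  phi_hat_3 = -1.302906 / 4.386914 = -0.296998
  phi_hat_2 = (-0.534178 - (-1.363651)(-0.296998)) / 4.451022 = -0.211003
  phi_hat_1 = (-1.316 - (-1.316)(-0.211003) - (-0.1742)(-0.296998)) / 4.811 = -0.342012
So phi_hat = [-0.3420, -0.2110, -0.2970].
Therefore phi_hat_3 = -0.2970.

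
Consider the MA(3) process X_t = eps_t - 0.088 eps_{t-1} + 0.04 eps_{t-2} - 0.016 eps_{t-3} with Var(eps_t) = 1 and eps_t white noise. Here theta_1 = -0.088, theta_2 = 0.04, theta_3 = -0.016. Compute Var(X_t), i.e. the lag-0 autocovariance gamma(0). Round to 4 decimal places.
\gamma(0) = 1.0096

For an MA(q) process X_t = eps_t + sum_i theta_i eps_{t-i} with
Var(eps_t) = sigma^2, the variance is
  gamma(0) = sigma^2 * (1 + sum_i theta_i^2).
  sum_i theta_i^2 = (-0.088)^2 + (0.04)^2 + (-0.016)^2 = 0.007744 + 0.0016 + 0.000256 = 0.0096.
  gamma(0) = 1 * (1 + 0.0096) = 1 * 1.0096 = 1.0096.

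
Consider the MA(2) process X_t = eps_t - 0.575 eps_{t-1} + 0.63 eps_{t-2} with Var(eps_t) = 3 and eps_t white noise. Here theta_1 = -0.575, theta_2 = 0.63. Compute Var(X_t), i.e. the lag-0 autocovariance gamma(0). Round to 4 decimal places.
\gamma(0) = 5.1826

For an MA(q) process X_t = eps_t + sum_i theta_i eps_{t-i} with
Var(eps_t) = sigma^2, the variance is
  gamma(0) = sigma^2 * (1 + sum_i theta_i^2).
  sum_i theta_i^2 = (-0.575)^2 + (0.63)^2 = 0.330625 + 0.3969 = 0.727525.
  gamma(0) = 3 * (1 + 0.727525) = 3 * 1.727525 = 5.182575, which rounds to 5.1826.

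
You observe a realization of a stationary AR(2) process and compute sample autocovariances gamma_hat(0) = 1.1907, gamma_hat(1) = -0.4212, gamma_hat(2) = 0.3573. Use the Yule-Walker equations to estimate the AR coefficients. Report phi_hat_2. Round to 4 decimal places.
\hat\phi_{2} = 0.2000

The Yule-Walker equations for an AR(p) process read, in matrix form,
  Gamma_p phi = r_p,   with   (Gamma_p)_{ij} = gamma(|i - j|),
                       (r_p)_i = gamma(i),   i,j = 1..p.
Substitute the sample gammas (Toeplitz matrix and right-hand side of size 2):
  Gamma_p = [[1.1907, -0.4212], [-0.4212, 1.1907]]
  r_p     = [-0.4212, 0.3573]
Written out:
  1.1907 phi_1 - 0.4212 phi_2 = -0.4212
  -0.4212 phi_1 + 1.1907 phi_2 = 0.3573
Solve by Cramer's rule:
  det = gamma(0)^2 - gamma(1)^2 = (1.1907)^2 - (-0.4212)^2 = 1.41776649 - 0.17740944 = 1.24035705
  phi_hat_1 = [gamma(1) gamma(0) - gamma(1) gamma(2)] / det = [(-0.4212)(1.1907) - (-0.4212)(0.3573)] / 1.24035705 = -0.35102808 / 1.24035705 = -0.283
  phi_hat_2 = [gamma(0) gamma(2) - gamma(1)^2] / det = [(1.1907)(0.3573) - (-0.4212)^2] / 1.24035705 = 0.24802767 / 1.24035705 = 0.2
So phi_hat = [-0.2830, 0.2000].
Therefore phi_hat_2 = 0.2000.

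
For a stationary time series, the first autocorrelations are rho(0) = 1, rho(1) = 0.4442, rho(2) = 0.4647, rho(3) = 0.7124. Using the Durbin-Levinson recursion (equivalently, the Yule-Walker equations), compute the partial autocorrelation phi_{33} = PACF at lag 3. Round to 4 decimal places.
\phi_{33} = 0.5980

The PACF at lag k is phi_{kk}, the last component of the solution
to the Yule-Walker system G_k phi = r_k where
  (G_k)_{ij} = rho(|i - j|), (r_k)_i = rho(i), i,j = 1..k.
Equivalently, Durbin-Levinson gives phi_{kk} iteratively:
  phi_{11} = rho(1)
  phi_{kk} = [rho(k) - sum_{j=1..k-1} phi_{k-1,j} rho(k-j)]
            / [1 - sum_{j=1..k-1} phi_{k-1,j} rho(j)],
  phi_{k,j} = phi_{k-1,j} - phi_{kk} phi_{k-1,k-j},  j = 1..k-1.
Step k = 1:
  phi_11 = rho(1) = 0.4442.
Step k = 2:
  phi_22 = [rho(2) - phi_11 rho(1)] / [1 - phi_11 rho(1)] = [0.4647 - (0.4442)(0.4442)] / [1 - (0.4442)(0.4442)]
         = 0.26738636 / 0.80268636 = 0.333114.
  Update: phi_21 = phi_11 - phi_22 phi_11 = 0.4442 - (0.333114)(0.4442) = 0.296231.
Step k = 3:
  phi_33 = [rho(3) - phi_21 rho(2) - phi_22 rho(1)] / [1 - phi_21 rho(1) - phi_22 rho(2)]
    numerator   = 0.7124 - (0.296231)(0.4647) - (0.333114)(0.4442) = 0.42677224
    denominator = 1 - (0.296231)(0.4442) - (0.333114)(0.4647) = 0.71361612
  phi_33 = 0.42677224 / 0.71361612 = 0.598.
Therefore phi_{33} = 0.5980.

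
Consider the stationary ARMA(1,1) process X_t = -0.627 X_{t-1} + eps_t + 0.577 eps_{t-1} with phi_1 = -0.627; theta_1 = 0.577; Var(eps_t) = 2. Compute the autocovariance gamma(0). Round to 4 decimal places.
\gamma(0) = 2.0082

Multiply the model equation by X_{t-k} and take expectations. With theta_0 = psi_0 = 1 and psi_j the MA(infinity) weights, this gives
  gamma(k) - sum_i phi_i gamma(k-i) = c_k,
  c_k = sigma^2 * sum_{j=k..q} theta_j psi_{j-k}   (c_k = 0 for k > q),
using gamma(-m) = gamma(m).
psi-weights needed (psi_j = theta_j + sum_i phi_i psi_{j-i}):
  psi_1 = theta_1 + phi_1 = 0.577 + (-0.627) = -0.05
Right-hand sides:
  c_0 = sigma^2 (1 + theta_1 psi_1) = 2 * (1 + (0.577)(-0.05)) = 2 * 0.97115 = 1.9423
  c_1 = sigma^2 theta_1 = 2 * (0.577) = 1.154
  c_2 = 0
Equations for k = 0 and k = 1 (AR order 1):
  gamma(0) = phi_1 gamma(1) + c_0
  gamma(1) = phi_1 gamma(0) + c_1
Substituting the second into the first: gamma(0) (1 - phi_1^2) = c_0 + phi_1 c_1, so
  gamma(0) = (c_0 + phi_1 c_1) / (1 - phi_1^2) = (1.9423 + (-0.627)(1.154)) / (1 - (-0.627)^2) = 1.218742 / 0.606871 = 2.008239.
Therefore gamma(0) = 2.0082 (to 4 decimal places).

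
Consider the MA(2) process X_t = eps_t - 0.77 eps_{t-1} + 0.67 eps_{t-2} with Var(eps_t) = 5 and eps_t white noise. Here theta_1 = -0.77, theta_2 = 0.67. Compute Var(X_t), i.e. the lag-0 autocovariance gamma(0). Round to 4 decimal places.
\gamma(0) = 10.2090

For an MA(q) process X_t = eps_t + sum_i theta_i eps_{t-i} with
Var(eps_t) = sigma^2, the variance is
  gamma(0) = sigma^2 * (1 + sum_i theta_i^2).
  sum_i theta_i^2 = (-0.77)^2 + (0.67)^2 = 0.5929 + 0.4489 = 1.0418.
  gamma(0) = 5 * (1 + 1.0418) = 5 * 2.0418 = 10.209, which rounds to 10.2090.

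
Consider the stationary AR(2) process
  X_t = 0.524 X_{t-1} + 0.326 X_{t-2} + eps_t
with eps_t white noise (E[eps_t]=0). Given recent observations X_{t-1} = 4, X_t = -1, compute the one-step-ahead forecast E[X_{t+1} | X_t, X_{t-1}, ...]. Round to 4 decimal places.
E[X_{t+1} \mid \mathcal F_t] = 0.7800

For an AR(p) model X_t = c + sum_i phi_i X_{t-i} + eps_t, the
one-step-ahead conditional mean is
  E[X_{t+1} | X_t, ...] = c + sum_i phi_i X_{t+1-i}.
Substitute known values:
  E[X_{t+1} | ...] = (0.524) * (-1) + (0.326) * (4)
                   = 0.7800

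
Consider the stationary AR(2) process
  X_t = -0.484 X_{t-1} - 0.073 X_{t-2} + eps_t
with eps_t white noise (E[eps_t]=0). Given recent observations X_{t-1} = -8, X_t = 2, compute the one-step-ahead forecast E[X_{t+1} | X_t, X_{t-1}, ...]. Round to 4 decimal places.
E[X_{t+1} \mid \mathcal F_t] = -0.3840

For an AR(p) model X_t = c + sum_i phi_i X_{t-i} + eps_t, the
one-step-ahead conditional mean is
  E[X_{t+1} | X_t, ...] = c + sum_i phi_i X_{t+1-i}.
Substitute known values:
  E[X_{t+1} | ...] = (-0.484) * (2) + (-0.073) * (-8)
                   = -0.3840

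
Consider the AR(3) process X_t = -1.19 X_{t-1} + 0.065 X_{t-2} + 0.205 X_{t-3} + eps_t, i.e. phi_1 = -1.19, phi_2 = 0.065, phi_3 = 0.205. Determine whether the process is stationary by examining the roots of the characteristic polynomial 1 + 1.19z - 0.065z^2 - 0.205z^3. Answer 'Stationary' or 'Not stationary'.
\text{Not stationary}

The AR(p) characteristic polynomial is P(z) = 1 + 1.19z - 0.065z^2 - 0.205z^3.
Stationarity requires all roots to lie outside the unit circle, i.e. |z| > 1 for every root.
Degree 3: look for a simple real root z0 first, then factor out (1 - z/z0) and solve the remaining quadratic.
Testing z0 = -2: P(-2) = 1 + (1.19)(-2) + (-0.065)(-2)^2 + (-0.205)(-2)^3
  = 1 + (-2.38) + (-0.26) + (1.64) = 0.  So z_0 = -2 is a root, |z_0| = 2.
Divide out the factor (1 + 0.5 z) = (1 - z/z0) (since 1/z0 = -0.5):
  P(z) = (1 + 0.5 z)(1 + (0.69) z + (-0.41) z^2)
  [check: z-coef 0.69 - (-0.5) = 1.19; z^2-coef -0.41 - (-0.5)(0.69) = -0.065; z^3-coef -(-0.5)(-0.41) = -0.205.]
Remaining roots from the quadratic factor 1 + (0.69) z + (-0.41) z^2:
  Set 1 + (0.69) z + (-0.41) z^2 = 0, i.e. a z^2 + b z + c = 0 with a = -0.41, b = 0.69, c = 1.
  Discriminant D = b^2 - 4ac = (0.69)^2 - 4*(-0.41)*1 = 0.4761 - (-1.64) = 2.1161.
  D >= 0, so the roots are real: z = (-b +/- sqrt(D)) / (2a) = (-0.69 +/- 1.454682) / (-0.82).
    z_1 = (-0.69 + 1.454682) / (-0.82) = -0.9325,   |z_1| = 0.9325.
    z_2 = (-0.69 - 1.454682) / (-0.82) = 2.6155,   |z_2| = 2.6155.
Moduli of all roots: 2.0000, 0.9325, 2.6155.
All moduli strictly greater than 1? No.
Verdict: Not stationary.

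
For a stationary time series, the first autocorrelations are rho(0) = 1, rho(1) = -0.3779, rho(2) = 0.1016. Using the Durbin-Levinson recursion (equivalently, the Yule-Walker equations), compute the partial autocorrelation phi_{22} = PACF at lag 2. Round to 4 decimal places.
\phi_{22} = -0.0481

The PACF at lag k is phi_{kk}, the last component of the solution
to the Yule-Walker system G_k phi = r_k where
  (G_k)_{ij} = rho(|i - j|), (r_k)_i = rho(i), i,j = 1..k.
Equivalently, Durbin-Levinson gives phi_{kk} iteratively:
  phi_{11} = rho(1)
  phi_{kk} = [rho(k) - sum_{j=1..k-1} phi_{k-1,j} rho(k-j)]
            / [1 - sum_{j=1..k-1} phi_{k-1,j} rho(j)],
  phi_{k,j} = phi_{k-1,j} - phi_{kk} phi_{k-1,k-j},  j = 1..k-1.
Step k = 1:
  phi_11 = rho(1) = -0.3779.
Step k = 2:
  phi_22 = [rho(2) - phi_11 rho(1)] / [1 - phi_11 rho(1)] = [0.1016 - (-0.3779)(-0.3779)] / [1 - (-0.3779)(-0.3779)]
         = -0.04120841 / 0.85719159 = -0.0481.
Therefore phi_{22} = -0.0481.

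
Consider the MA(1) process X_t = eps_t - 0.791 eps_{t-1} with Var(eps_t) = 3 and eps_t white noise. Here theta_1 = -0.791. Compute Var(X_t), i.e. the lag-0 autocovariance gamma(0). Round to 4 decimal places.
\gamma(0) = 4.8770

For an MA(q) process X_t = eps_t + sum_i theta_i eps_{t-i} with
Var(eps_t) = sigma^2, the variance is
  gamma(0) = sigma^2 * (1 + sum_i theta_i^2).
  sum_i theta_i^2 = (-0.791)^2 = 0.625681.
  gamma(0) = 3 * (1 + 0.625681) = 3 * 1.625681 = 4.877043, which rounds to 4.8770.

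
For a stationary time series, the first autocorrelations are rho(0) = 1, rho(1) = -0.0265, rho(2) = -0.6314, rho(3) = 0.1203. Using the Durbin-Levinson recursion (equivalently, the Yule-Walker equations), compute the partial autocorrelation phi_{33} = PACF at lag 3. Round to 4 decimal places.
\phi_{33} = 0.1271

The PACF at lag k is phi_{kk}, the last component of the solution
to the Yule-Walker system G_k phi = r_k where
  (G_k)_{ij} = rho(|i - j|), (r_k)_i = rho(i), i,j = 1..k.
Equivalently, Durbin-Levinson gives phi_{kk} iteratively:
  phi_{11} = rho(1)
  phi_{kk} = [rho(k) - sum_{j=1..k-1} phi_{k-1,j} rho(k-j)]
            / [1 - sum_{j=1..k-1} phi_{k-1,j} rho(j)],
  phi_{k,j} = phi_{k-1,j} - phi_{kk} phi_{k-1,k-j},  j = 1..k-1.
Step k = 1:
  phi_11 = rho(1) = -0.0265.
Step k = 2:
  phi_22 = [rho(2) - phi_11 rho(1)] / [1 - phi_11 rho(1)] = [-0.6314 - (-0.0265)(-0.0265)] / [1 - (-0.0265)(-0.0265)]
         = -0.63210225 / 0.99929775 = -0.632546.
  Update: phi_21 = phi_11 - phi_22 phi_11 = -0.0265 - (-0.632546)(-0.0265) = -0.043262.
Step k = 3:
  phi_33 = [rho(3) - phi_21 rho(2) - phi_22 rho(1)] / [1 - phi_21 rho(1) - phi_22 rho(2)]
    numerator   = 0.1203 - (-0.043262)(-0.6314) - (-0.632546)(-0.0265) = 0.07622159
    denominator = 1 - (-0.043262)(-0.0265) - (-0.632546)(-0.6314) = 0.59946371
  phi_33 = 0.07622159 / 0.59946371 = 0.1271.
Therefore phi_{33} = 0.1271.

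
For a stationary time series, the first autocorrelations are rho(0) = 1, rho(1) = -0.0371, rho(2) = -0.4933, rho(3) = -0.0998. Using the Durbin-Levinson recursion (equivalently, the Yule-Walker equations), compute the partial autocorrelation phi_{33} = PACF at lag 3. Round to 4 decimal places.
\phi_{33} = -0.1931

The PACF at lag k is phi_{kk}, the last component of the solution
to the Yule-Walker system G_k phi = r_k where
  (G_k)_{ij} = rho(|i - j|), (r_k)_i = rho(i), i,j = 1..k.
Equivalently, Durbin-Levinson gives phi_{kk} iteratively:
  phi_{11} = rho(1)
  phi_{kk} = [rho(k) - sum_{j=1..k-1} phi_{k-1,j} rho(k-j)]
            / [1 - sum_{j=1..k-1} phi_{k-1,j} rho(j)],
  phi_{k,j} = phi_{k-1,j} - phi_{kk} phi_{k-1,k-j},  j = 1..k-1.
Step k = 1:
  phi_11 = rho(1) = -0.0371.
Step k = 2:
  phi_22 = [rho(2) - phi_11 rho(1)] / [1 - phi_11 rho(1)] = [-0.4933 - (-0.0371)(-0.0371)] / [1 - (-0.0371)(-0.0371)]
         = -0.49467641 / 0.99862359 = -0.495358.
  Update: phi_21 = phi_11 - phi_22 phi_11 = -0.0371 - (-0.495358)(-0.0371) = -0.055478.
Step k = 3:
  phi_33 = [rho(3) - phi_21 rho(2) - phi_22 rho(1)] / [1 - phi_21 rho(1) - phi_22 rho(2)]
    numerator   = -0.0998 - (-0.055478)(-0.4933) - (-0.495358)(-0.0371) = -0.14554498
    denominator = 1 - (-0.055478)(-0.0371) - (-0.495358)(-0.4933) = 0.75358156
  phi_33 = -0.14554498 / 0.75358156 = -0.1931.
Therefore phi_{33} = -0.1931.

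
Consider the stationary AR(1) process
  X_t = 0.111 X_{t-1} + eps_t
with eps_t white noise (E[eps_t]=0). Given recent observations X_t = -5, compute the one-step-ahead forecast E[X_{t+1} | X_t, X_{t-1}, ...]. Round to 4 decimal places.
E[X_{t+1} \mid \mathcal F_t] = -0.5550

For an AR(p) model X_t = c + sum_i phi_i X_{t-i} + eps_t, the
one-step-ahead conditional mean is
  E[X_{t+1} | X_t, ...] = c + sum_i phi_i X_{t+1-i}.
Substitute known values:
  E[X_{t+1} | ...] = (0.111) * (-5)
                   = -0.5550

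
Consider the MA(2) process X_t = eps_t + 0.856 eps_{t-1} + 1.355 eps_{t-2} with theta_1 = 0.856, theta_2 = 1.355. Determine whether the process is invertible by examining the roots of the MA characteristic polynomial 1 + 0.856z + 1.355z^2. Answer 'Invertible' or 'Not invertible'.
\text{Not invertible}

The MA(q) characteristic polynomial is P(z) = 1 + 0.856z + 1.355z^2.
Invertibility requires all roots to lie outside the unit circle, i.e. |z| > 1 for every root.
Set 1 + (0.856) z + (1.355) z^2 = 0, i.e. a z^2 + b z + c = 0 with a = 1.355, b = 0.856, c = 1.
Discriminant D = b^2 - 4ac = (0.856)^2 - 4*(1.355)*1 = 0.732736 - (5.42) = -4.687264.
D < 0, so the roots are the complex-conjugate pair z = (-b +/- i sqrt(-D)) / (2a) = -0.3159 +/- 0.7989i.
For a conjugate pair |z|^2 = z * conj(z) = (product of roots) = c/a = 1/(1.355) = 0.738007, so |z| = sqrt(0.738007) = 0.8591 for both roots.
Moduli of all roots: 0.8591, 0.8591.
All moduli strictly greater than 1? No.
Verdict: Not invertible.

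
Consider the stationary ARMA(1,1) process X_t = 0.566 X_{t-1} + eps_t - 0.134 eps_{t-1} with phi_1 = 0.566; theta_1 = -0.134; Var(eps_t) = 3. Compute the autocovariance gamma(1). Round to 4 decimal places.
\gamma(1) = 1.7623

Multiply the model equation by X_{t-k} and take expectations. With theta_0 = psi_0 = 1 and psi_j the MA(infinity) weights, this gives
  gamma(k) - sum_i phi_i gamma(k-i) = c_k,
  c_k = sigma^2 * sum_{j=k..q} theta_j psi_{j-k}   (c_k = 0 for k > q),
using gamma(-m) = gamma(m).
psi-weights needed (psi_j = theta_j + sum_i phi_i psi_{j-i}):
  psi_1 = theta_1 + phi_1 = -0.134 + (0.566) = 0.432
Right-hand sides:
  c_0 = sigma^2 (1 + theta_1 psi_1) = 3 * (1 + (-0.134)(0.432)) = 3 * 0.942112 = 2.826336
  c_1 = sigma^2 theta_1 = 3 * (-0.134) = -0.402
  c_2 = 0
Equations for k = 0 and k = 1 (AR order 1):
  gamma(0) = phi_1 gamma(1) + c_0
  gamma(1) = phi_1 gamma(0) + c_1
Substituting the second into the first: gamma(0) (1 - phi_1^2) = c_0 + phi_1 c_1, so
  gamma(0) = (c_0 + phi_1 c_1) / (1 - phi_1^2) = (2.826336 + (0.566)(-0.402)) / (1 - (0.566)^2) = 2.598804 / 0.679644 = 3.823772.
  gamma(1) = phi_1 gamma(0) + c_1 = (0.566)(3.823772) + (-0.402) = 1.762255.
Therefore gamma(1) = 1.7623 (to 4 decimal places).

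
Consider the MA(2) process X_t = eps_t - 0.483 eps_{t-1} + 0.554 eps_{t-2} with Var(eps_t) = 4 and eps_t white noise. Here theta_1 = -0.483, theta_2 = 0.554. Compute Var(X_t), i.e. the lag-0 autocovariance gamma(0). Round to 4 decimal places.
\gamma(0) = 6.1608

For an MA(q) process X_t = eps_t + sum_i theta_i eps_{t-i} with
Var(eps_t) = sigma^2, the variance is
  gamma(0) = sigma^2 * (1 + sum_i theta_i^2).
  sum_i theta_i^2 = (-0.483)^2 + (0.554)^2 = 0.233289 + 0.306916 = 0.540205.
  gamma(0) = 4 * (1 + 0.540205) = 4 * 1.540205 = 6.16082, which rounds to 6.1608.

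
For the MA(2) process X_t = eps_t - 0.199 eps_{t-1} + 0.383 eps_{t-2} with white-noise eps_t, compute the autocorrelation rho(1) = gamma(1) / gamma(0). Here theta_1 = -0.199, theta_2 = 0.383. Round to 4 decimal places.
\rho(1) = -0.2320

For an MA(q) process with theta_0 = 1, the autocovariance is
  gamma(k) = sigma^2 * sum_{i=0..q-k} theta_i * theta_{i+k},
and rho(k) = gamma(k) / gamma(0). Sigma^2 cancels.
  numerator   = (1)*(-0.199) + (-0.199)*(0.383) = -0.275217.
  denominator = (1)^2 + (-0.199)^2 + (0.383)^2 = 1.18629.
  rho(1) = -0.275217 / 1.18629 = -0.2320.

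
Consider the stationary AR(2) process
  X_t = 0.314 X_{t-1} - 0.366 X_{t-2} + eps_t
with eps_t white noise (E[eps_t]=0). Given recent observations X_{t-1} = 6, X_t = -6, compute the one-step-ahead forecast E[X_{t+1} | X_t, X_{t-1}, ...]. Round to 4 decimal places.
E[X_{t+1} \mid \mathcal F_t] = -4.0800

For an AR(p) model X_t = c + sum_i phi_i X_{t-i} + eps_t, the
one-step-ahead conditional mean is
  E[X_{t+1} | X_t, ...] = c + sum_i phi_i X_{t+1-i}.
Substitute known values:
  E[X_{t+1} | ...] = (0.314) * (-6) + (-0.366) * (6)
                   = -4.0800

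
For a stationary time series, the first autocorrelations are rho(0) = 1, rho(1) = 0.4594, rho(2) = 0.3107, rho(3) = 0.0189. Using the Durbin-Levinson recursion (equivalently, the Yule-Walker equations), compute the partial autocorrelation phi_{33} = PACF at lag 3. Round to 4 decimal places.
\phi_{33} = -0.2110

The PACF at lag k is phi_{kk}, the last component of the solution
to the Yule-Walker system G_k phi = r_k where
  (G_k)_{ij} = rho(|i - j|), (r_k)_i = rho(i), i,j = 1..k.
Equivalently, Durbin-Levinson gives phi_{kk} iteratively:
  phi_{11} = rho(1)
  phi_{kk} = [rho(k) - sum_{j=1..k-1} phi_{k-1,j} rho(k-j)]
            / [1 - sum_{j=1..k-1} phi_{k-1,j} rho(j)],
  phi_{k,j} = phi_{k-1,j} - phi_{kk} phi_{k-1,k-j},  j = 1..k-1.
Step k = 1:
  phi_11 = rho(1) = 0.4594.
Step k = 2:
  phi_22 = [rho(2) - phi_11 rho(1)] / [1 - phi_11 rho(1)] = [0.3107 - (0.4594)(0.4594)] / [1 - (0.4594)(0.4594)]
         = 0.09965164 / 0.78895164 = 0.126309.
  Update: phi_21 = phi_11 - phi_22 phi_11 = 0.4594 - (0.126309)(0.4594) = 0.401374.
Step k = 3:
  phi_33 = [rho(3) - phi_21 rho(2) - phi_22 rho(1)] / [1 - phi_21 rho(1) - phi_22 rho(2)]
    numerator   = 0.0189 - (0.401374)(0.3107) - (0.126309)(0.4594) = -0.16383313
    denominator = 1 - (0.401374)(0.4594) - (0.126309)(0.3107) = 0.77636475
  phi_33 = -0.16383313 / 0.77636475 = -0.211.
Therefore phi_{33} = -0.2110.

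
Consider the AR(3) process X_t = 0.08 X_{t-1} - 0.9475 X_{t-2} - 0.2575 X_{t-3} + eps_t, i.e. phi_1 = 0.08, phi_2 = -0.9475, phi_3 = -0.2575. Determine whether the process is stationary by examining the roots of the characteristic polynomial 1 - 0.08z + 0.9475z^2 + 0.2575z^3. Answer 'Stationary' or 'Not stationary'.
\text{Not stationary}

The AR(p) characteristic polynomial is P(z) = 1 - 0.08z + 0.9475z^2 + 0.2575z^3.
Stationarity requires all roots to lie outside the unit circle, i.e. |z| > 1 for every root.
Degree 3: look for a simple real root z0 first, then factor out (1 - z/z0) and solve the remaining quadratic.
Testing z0 = -4: P(-4) = 1 + (-0.08)(-4) + (0.9475)(-4)^2 + (0.2575)(-4)^3
  = 1 + (0.32) + (15.16) + (-16.48) = 0.  So z_0 = -4 is a root, |z_0| = 4.
Divide out the factor (1 + 0.25 z) = (1 - z/z0) (since 1/z0 = -0.25):
  P(z) = (1 + 0.25 z)(1 + (-0.33) z + (1.03) z^2)
  [check: z-coef -0.33 - (-0.25) = -0.08; z^2-coef 1.03 - (-0.25)(-0.33) = 0.9475; z^3-coef -(-0.25)(1.03) = 0.2575.]
Remaining roots from the quadratic factor 1 + (-0.33) z + (1.03) z^2:
  Set 1 + (-0.33) z + (1.03) z^2 = 0, i.e. a z^2 + b z + c = 0 with a = 1.03, b = -0.33, c = 1.
  Discriminant D = b^2 - 4ac = (-0.33)^2 - 4*(1.03)*1 = 0.1089 - (4.12) = -4.0111.
  D < 0, so the roots are the complex-conjugate pair z = (-b +/- i sqrt(-D)) / (2a) = 0.1602 +/- 0.9722i.
  For a conjugate pair |z|^2 = z * conj(z) = (product of roots) = c/a = 1/(1.03) = 0.970874, so |z| = sqrt(0.970874) = 0.9853 for both roots.
Moduli of all roots: 4.0000, 0.9853, 0.9853.
All moduli strictly greater than 1? No.
Verdict: Not stationary.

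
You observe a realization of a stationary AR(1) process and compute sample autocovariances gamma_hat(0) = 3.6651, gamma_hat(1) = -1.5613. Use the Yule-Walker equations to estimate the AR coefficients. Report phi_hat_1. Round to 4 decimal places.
\hat\phi_{1} = -0.4260

The Yule-Walker equations for an AR(p) process read, in matrix form,
  Gamma_p phi = r_p,   with   (Gamma_p)_{ij} = gamma(|i - j|),
                       (r_p)_i = gamma(i),   i,j = 1..p.
Substitute the sample gammas (Toeplitz matrix and right-hand side of size 1):
  Gamma_p = [[3.6651]]
  r_p     = [-1.5613]
With p = 1 this is the single equation gamma(0) phi_1 = gamma(1):
  phi_hat_1 = gamma(1) / gamma(0) = -1.5613 / 3.6651 = -0.4260.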